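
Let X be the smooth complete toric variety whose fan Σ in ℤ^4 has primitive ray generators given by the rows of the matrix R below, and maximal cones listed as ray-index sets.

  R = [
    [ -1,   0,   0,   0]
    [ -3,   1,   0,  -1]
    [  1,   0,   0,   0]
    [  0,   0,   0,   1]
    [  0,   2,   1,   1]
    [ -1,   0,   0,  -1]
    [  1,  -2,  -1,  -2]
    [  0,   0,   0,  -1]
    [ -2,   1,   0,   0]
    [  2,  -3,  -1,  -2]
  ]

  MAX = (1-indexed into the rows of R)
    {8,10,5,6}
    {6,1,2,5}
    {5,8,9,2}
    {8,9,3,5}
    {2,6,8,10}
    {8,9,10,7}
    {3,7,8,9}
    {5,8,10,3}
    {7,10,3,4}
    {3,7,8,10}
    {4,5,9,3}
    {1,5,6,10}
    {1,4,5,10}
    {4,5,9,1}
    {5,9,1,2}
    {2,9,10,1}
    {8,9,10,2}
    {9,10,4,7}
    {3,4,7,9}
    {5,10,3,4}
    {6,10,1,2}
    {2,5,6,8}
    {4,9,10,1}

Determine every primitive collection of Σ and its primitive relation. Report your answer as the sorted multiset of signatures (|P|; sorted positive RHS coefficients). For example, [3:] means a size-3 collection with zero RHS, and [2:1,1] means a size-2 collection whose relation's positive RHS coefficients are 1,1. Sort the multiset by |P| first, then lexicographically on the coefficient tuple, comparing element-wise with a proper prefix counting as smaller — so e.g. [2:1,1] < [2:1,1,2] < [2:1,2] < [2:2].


Primitive collections (15):

  P={1,3}:  v_{1} + v_{3} = 0  ⇒ sig = [2:]
  P={4,8}:  v_{4} + v_{8} = 0  ⇒ sig = [2:]
  P={1,8}:  v_{1} + v_{8} = v_{6}  ⇒ sig = [2:1]
  P={3,6}:  v_{3} + v_{6} = v_{8}  ⇒ sig = [2:1]
  P={4,6}:  v_{4} + v_{6} = v_{1}  ⇒ sig = [2:1]
  P={6,9}:  v_{6} + v_{9} = v_{2}  ⇒ sig = [2:1]
  P={1,7}:  v_{1} + v_{7} = v_{9} + v_{10}  ⇒ sig = [2:1,1]
  P={2,3}:  v_{2} + v_{3} = v_{8} + v_{9}  ⇒ sig = [2:1,1]
  P={2,4}:  v_{2} + v_{4} = v_{1} + v_{9}  ⇒ sig = [2:1,1]
  P={5,7}:  v_{5} + v_{7} = v_{3} + v_{8}  ⇒ sig = [2:1,1]
  P={6,7}:  v_{6} + v_{7} = v_{8} + v_{9} + v_{10}  ⇒ sig = [2:1,1,1]
  P={2,7}:  v_{2} + v_{7} = v_{8} + 2·v_{9} + v_{10}  ⇒ sig = [2:1,1,2]
  P={3,9,10}:  v_{3} + v_{9} + v_{10} = v_{7}  ⇒ sig = [3:1]
  P={5,9,10}:  v_{5} + v_{9} + v_{10} = v_{8}  ⇒ sig = [3:1]
  P={2,5,10}:  v_{2} + v_{5} + v_{10} = v_{6} + v_{8}  ⇒ sig = [3:1,1]

so the primitive-relation signature multiset is
    |P|=2: 12 collections, coeffs (), (), (1), (1), (1), (1), (1,1), (1,1), (1,1), (1,1), (1,1,1), (1,1,2)
    |P|=3: 3 collections, coeffs (1), (1), (1,1)


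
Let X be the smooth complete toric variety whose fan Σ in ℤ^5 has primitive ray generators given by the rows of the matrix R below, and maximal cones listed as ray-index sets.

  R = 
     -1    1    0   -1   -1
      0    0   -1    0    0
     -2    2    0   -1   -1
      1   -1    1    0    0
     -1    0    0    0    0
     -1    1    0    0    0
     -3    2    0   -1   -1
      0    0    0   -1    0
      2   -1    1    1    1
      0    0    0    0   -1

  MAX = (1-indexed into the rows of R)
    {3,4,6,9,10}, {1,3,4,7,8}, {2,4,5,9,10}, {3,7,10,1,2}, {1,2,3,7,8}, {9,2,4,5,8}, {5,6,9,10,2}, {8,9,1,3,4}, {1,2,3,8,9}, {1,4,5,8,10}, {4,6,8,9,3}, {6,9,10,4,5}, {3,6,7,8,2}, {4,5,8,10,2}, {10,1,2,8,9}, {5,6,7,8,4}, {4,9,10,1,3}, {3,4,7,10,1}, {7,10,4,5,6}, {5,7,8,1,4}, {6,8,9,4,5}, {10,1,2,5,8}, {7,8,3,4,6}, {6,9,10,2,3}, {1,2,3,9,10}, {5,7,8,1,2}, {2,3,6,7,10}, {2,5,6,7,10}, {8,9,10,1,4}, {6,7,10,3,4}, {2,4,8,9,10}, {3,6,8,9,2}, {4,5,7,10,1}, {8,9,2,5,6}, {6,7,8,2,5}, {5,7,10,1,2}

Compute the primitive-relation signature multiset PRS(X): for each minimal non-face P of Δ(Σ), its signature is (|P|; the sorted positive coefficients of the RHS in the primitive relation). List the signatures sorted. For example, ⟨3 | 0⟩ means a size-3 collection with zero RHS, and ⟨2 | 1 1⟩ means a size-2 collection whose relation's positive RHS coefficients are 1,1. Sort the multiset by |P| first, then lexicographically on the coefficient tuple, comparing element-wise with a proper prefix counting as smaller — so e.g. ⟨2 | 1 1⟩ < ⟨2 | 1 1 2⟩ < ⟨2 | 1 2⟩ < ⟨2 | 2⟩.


Σ has 12 primitive collections:

  {1,6}:  v_{1} + v_{6} = v_{3} — sig = ⟨2 | 1⟩
  {3,5}:  v_{3} + v_{5} = v_{7} — sig = ⟨2 | 1⟩
  {7,9}:  v_{7} + v_{9} = v_{4} + 2·v_{6} — sig = ⟨2 | 1 2⟩
  {2,4,6}:  v_{2} + v_{4} + v_{6} = 0 — sig = ⟨3 | 0⟩
  {2,3,4}:  v_{2} + v_{3} + v_{4} = v_{1} — sig = ⟨3 | 1⟩
  {6,8,10}:  v_{6} + v_{8} + v_{10} = v_{1} — sig = ⟨3 | 1⟩
  {1,2,4}:  v_{1} + v_{2} + v_{4} = v_{8} + v_{10} — sig = ⟨3 | 1 1⟩
  {1,5,9}:  v_{1} + v_{5} + v_{9} = v_{4} + v_{6} — sig = ⟨3 | 1 1⟩
  {2,4,7}:  v_{2} + v_{4} + v_{7} = v_{1} + v_{5} — sig = ⟨3 | 1 1⟩
  {7,8,10}:  v_{7} + v_{8} + v_{10} = 2·v_{1} + v_{5} — sig = ⟨3 | 1 2⟩
  {3,8,10}:  v_{3} + v_{8} + v_{10} = 2·v_{1} — sig = ⟨3 | 2⟩
  {5,8,9,10}:  v_{5} + v_{8} + v_{9} + v_{10} = v_{4} — sig = ⟨4 | 1⟩

Signatures (|P|; sorted positive RHS coefficients), sorted:
{ ⟨2 | 1⟩ ×2,  ⟨2 | 1 2⟩,  ⟨3 | 0⟩,  ⟨3 | 1⟩ ×2,  ⟨3 | 1 1⟩ ×3,  ⟨3 | 1 2⟩,  ⟨3 | 2⟩,  ⟨4 | 1⟩ }


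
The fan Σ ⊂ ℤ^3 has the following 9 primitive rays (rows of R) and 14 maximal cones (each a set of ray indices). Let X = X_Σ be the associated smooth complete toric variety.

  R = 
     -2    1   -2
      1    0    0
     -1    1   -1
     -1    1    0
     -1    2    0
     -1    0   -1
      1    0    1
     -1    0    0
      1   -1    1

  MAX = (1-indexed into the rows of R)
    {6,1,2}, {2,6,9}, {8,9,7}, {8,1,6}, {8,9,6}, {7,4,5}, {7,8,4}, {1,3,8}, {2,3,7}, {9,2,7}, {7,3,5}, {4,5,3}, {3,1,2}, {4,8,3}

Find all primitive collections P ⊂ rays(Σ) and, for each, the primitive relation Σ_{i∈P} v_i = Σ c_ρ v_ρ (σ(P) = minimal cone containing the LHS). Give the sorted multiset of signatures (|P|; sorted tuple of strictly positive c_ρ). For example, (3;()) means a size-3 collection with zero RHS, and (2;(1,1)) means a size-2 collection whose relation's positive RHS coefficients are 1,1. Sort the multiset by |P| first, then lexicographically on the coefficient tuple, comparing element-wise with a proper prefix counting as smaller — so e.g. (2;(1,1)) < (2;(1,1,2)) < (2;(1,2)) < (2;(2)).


17 minimal non-faces of Δ(Σ) (on 9 rays):

  • {2,8}:  v_{2} + v_{8} = 0  ⇒ sig = (2;())
  • {3,9}:  v_{3} + v_{9} = 0  ⇒ sig = (2;())
  • {6,7}:  v_{6} + v_{7} = 0  ⇒ sig = (2;())
  • {1,7}:  v_{1} + v_{7} = v_{3}  ⇒ sig = (2;(1))
  • {1,9}:  v_{1} + v_{9} = v_{6}  ⇒ sig = (2;(1))
  • {3,6}:  v_{3} + v_{6} = v_{1}  ⇒ sig = (2;(1))
  • {2,4}:  v_{2} + v_{4} = v_{3} + v_{7}  ⇒ sig = (2;(1,1))
  • {4,6}:  v_{4} + v_{6} = v_{3} + v_{8}  ⇒ sig = (2;(1,1))
  • {4,9}:  v_{4} + v_{9} = v_{7} + v_{8}  ⇒ sig = (2;(1,1))
  • {5,6}:  v_{5} + v_{6} = v_{3} + v_{4}  ⇒ sig = (2;(1,1))
  • {5,9}:  v_{5} + v_{9} = v_{4} + v_{7}  ⇒ sig = (2;(1,1))
  • {1,4}:  v_{1} + v_{4} = 2·v_{3} + v_{8}  ⇒ sig = (2;(1,2))
  • {1,5}:  v_{1} + v_{5} = 2·v_{3} + v_{4}  ⇒ sig = (2;(1,2))
  • {5,8}:  v_{5} + v_{8} = 2·v_{4}  ⇒ sig = (2;(2))
  • {2,5}:  v_{2} + v_{5} = 2·v_{3} + 2·v_{7}  ⇒ sig = (2;(2,2))
  • {3,4,7}:  v_{3} + v_{4} + v_{7} = v_{5}  ⇒ sig = (3;(1))
  • {3,7,8}:  v_{3} + v_{7} + v_{8} = v_{4}  ⇒ sig = (3;(1))

Hence PRS(X_Σ) =
    (2;())
    (2;())
    (2;())
    (2;(1))
    (2;(1))
    (2;(1))
    (2;(1,1))
    (2;(1,1))
    (2;(1,1))
    (2;(1,1))
    (2;(1,1))
    (2;(1,2))
    (2;(1,2))
    (2;(2))
    (2;(2,2))
    (3;(1))
    (3;(1))


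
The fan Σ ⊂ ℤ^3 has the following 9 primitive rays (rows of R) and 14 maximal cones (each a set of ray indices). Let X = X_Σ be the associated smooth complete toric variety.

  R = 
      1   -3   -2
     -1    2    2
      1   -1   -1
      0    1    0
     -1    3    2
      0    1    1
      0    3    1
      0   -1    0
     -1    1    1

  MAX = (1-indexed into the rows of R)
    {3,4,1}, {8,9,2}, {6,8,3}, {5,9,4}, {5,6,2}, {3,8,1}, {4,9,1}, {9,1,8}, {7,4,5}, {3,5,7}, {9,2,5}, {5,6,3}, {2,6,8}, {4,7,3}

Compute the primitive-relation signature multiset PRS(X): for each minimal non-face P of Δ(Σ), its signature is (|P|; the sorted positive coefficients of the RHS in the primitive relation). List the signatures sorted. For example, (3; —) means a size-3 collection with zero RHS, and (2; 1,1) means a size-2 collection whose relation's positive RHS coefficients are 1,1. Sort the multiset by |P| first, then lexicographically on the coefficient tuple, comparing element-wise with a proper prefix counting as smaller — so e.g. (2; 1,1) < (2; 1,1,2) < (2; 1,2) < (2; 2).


Σ has 16 primitive collections:

  • {1,5}:  v_{1} + v_{5} = 0  →  sig = (2; —)
  • {3,9}:  v_{3} + v_{9} = 0  →  sig = (2; —)
  • {4,8}:  v_{4} + v_{8} = 0  →  sig = (2; —)
  • {1,2}:  v_{1} + v_{2} = v_{8}  →  sig = (2; 1)
  • {2,3}:  v_{2} + v_{3} = v_{6}  →  sig = (2; 1)
  • {2,4}:  v_{2} + v_{4} = v_{5}  →  sig = (2; 1)
  • {5,8}:  v_{5} + v_{8} = v_{2}  →  sig = (2; 1)
  • {6,9}:  v_{6} + v_{9} = v_{2}  →  sig = (2; 1)
  • {1,6}:  v_{1} + v_{6} = v_{3} + v_{8}  →  sig = (2; 1,1)
  • {1,7}:  v_{1} + v_{7} = v_{3} + v_{4}  →  sig = (2; 1,1)
  • {4,6}:  v_{4} + v_{6} = v_{3} + v_{5}  →  sig = (2; 1,1)
  • {7,8}:  v_{7} + v_{8} = v_{3} + v_{5}  →  sig = (2; 1,1)
  • {7,9}:  v_{7} + v_{9} = v_{4} + v_{5}  →  sig = (2; 1,1)
  • {2,7}:  v_{2} + v_{7} = v_{3} + 2·v_{5}  →  sig = (2; 1,2)
  • {6,7}:  v_{6} + v_{7} = 2·v_{3} + 2·v_{5}  →  sig = (2; 2,2)
  • {3,4,5}:  v_{3} + v_{4} + v_{5} = v_{7}  →  sig = (3; 1)

Hence PRS(X_Σ) =
    |P|=2: 15 collections, coeffs (), (), (), (1), (1), (1), (1), (1), (1,1), (1,1), (1,1), (1,1), (1,1), (1,2), (2,2)
    |P|=3: 1 collection, coeffs (1)


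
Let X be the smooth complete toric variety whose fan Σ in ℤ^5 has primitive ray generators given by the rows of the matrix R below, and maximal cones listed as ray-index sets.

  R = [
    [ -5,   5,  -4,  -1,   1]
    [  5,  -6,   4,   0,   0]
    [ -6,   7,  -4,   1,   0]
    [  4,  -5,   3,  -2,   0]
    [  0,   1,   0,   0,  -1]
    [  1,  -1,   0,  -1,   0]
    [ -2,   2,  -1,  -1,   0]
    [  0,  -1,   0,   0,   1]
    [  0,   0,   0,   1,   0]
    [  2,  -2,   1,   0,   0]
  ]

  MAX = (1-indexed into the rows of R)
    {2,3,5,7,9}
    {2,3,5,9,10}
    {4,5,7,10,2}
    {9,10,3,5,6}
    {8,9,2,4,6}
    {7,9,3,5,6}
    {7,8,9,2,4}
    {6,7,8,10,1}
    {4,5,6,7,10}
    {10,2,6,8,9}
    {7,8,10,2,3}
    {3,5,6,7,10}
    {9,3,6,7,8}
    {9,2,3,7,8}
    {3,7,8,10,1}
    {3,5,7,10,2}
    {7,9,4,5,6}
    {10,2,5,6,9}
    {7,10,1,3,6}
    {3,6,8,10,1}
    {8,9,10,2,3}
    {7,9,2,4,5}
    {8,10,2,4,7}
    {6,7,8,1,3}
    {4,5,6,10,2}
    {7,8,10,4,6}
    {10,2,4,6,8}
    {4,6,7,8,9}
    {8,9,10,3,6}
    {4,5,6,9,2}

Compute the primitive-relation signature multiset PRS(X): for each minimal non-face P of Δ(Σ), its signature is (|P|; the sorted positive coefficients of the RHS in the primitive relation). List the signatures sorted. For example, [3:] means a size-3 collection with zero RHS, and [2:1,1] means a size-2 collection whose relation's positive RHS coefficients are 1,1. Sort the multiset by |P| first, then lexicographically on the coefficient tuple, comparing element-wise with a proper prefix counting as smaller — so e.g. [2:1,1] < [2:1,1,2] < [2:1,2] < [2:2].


11 minimal non-faces of Δ(Σ) (on 10 rays):

  P = {5,8}:  v_{5} + v_{8} = 0  →  sig = [2:]
  P = {3,4}:  v_{3} + v_{4} = v_{7}  →  sig = [2:1]
  P = {1,2}:  v_{1} + v_{2} = v_{7} + v_{8} + v_{10}  →  sig = [2:1,1,1]
  P = {1,9}:  v_{1} + v_{9} = v_{3} + v_{6} + v_{8}  →  sig = [2:1,1,1]
  P = {1,5}:  v_{1} + v_{5} = v_{3} + v_{6} + v_{7} + v_{10}  →  sig = [2:1,1,1,1]
  P = {1,4}:  v_{1} + v_{4} = v_{6} + 2·v_{7} + v_{8} + v_{10}  →  sig = [2:1,1,1,2]
  P = {2,3,6}:  v_{2} + v_{3} + v_{6} = 0  →  sig = [3:]
  P = {7,9,10}:  v_{7} + v_{9} + v_{10} = 0  →  sig = [3:]
  P = {2,6,7}:  v_{2} + v_{6} + v_{7} = v_{4}  →  sig = [3:1]
  P = {4,9,10}:  v_{4} + v_{9} + v_{10} = v_{2} + v_{6}  →  sig = [3:1,1]
  P = {3,6,7,8,10}:  v_{3} + v_{6} + v_{7} + v_{8} + v_{10} = v_{1}  →  sig = [5:1]

Sorted signature multiset PRS(X):
    [2:]
    [2:1]
    [2:1,1,1]
    [2:1,1,1]
    [2:1,1,1,1]
    [2:1,1,1,2]
    [3:]
    [3:]
    [3:1]
    [3:1,1]
    [5:1]


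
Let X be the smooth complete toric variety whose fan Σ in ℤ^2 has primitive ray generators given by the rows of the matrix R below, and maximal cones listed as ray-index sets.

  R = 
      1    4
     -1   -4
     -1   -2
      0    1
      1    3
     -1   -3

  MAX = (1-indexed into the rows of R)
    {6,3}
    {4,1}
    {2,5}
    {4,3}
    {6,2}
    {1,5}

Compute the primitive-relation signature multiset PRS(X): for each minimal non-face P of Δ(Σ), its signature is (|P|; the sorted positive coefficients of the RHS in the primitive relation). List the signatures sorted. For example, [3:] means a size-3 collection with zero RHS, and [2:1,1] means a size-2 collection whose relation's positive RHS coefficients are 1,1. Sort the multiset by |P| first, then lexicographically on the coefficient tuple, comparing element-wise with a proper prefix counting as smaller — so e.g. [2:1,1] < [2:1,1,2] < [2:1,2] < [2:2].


Σ has 9 primitive collections:

  P={1,2}:  v_{1} + v_{2} = 0 — sig = [2:]
  P={5,6}:  v_{5} + v_{6} = 0 — sig = [2:]
  P={1,6}:  v_{1} + v_{6} = v_{4} — sig = [2:1]
  P={2,4}:  v_{2} + v_{4} = v_{6} — sig = [2:1]
  P={3,5}:  v_{3} + v_{5} = v_{4} — sig = [2:1]
  P={4,5}:  v_{4} + v_{5} = v_{1} — sig = [2:1]
  P={4,6}:  v_{4} + v_{6} = v_{3} — sig = [2:1]
  P={1,3}:  v_{1} + v_{3} = 2·v_{4} — sig = [2:2]
  P={2,3}:  v_{2} + v_{3} = 2·v_{6} — sig = [2:2]

Sorted signature multiset PRS(X):
    |P|=2: 9 collections, coeffs (), (), (1), (1), (1), (1), (1), (2), (2)


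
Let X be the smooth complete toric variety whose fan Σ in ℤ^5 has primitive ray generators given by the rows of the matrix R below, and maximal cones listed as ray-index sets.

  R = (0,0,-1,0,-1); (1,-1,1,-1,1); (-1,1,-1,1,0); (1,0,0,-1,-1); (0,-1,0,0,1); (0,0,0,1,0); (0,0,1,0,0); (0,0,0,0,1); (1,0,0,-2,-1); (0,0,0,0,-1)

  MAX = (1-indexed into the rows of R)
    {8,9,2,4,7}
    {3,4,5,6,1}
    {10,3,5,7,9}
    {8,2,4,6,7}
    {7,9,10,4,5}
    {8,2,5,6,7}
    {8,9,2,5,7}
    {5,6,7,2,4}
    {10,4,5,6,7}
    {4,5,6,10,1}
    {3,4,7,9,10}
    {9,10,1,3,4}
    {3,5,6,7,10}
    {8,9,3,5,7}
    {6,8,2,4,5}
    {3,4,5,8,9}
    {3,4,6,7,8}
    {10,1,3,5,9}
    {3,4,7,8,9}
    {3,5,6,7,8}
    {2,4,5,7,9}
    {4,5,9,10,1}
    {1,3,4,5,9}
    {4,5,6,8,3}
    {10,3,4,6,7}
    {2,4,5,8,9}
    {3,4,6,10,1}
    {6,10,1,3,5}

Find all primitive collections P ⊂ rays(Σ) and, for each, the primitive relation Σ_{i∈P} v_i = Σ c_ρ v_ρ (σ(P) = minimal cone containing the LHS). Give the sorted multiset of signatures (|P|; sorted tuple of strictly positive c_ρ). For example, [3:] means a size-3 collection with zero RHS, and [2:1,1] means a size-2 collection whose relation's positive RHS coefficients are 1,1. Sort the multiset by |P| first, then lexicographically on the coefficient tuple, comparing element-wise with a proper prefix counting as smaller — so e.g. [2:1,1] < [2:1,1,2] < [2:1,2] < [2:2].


The 10 primitive collections of Σ (r=10, n=5):

  P = {8,10}:  v_{8} + v_{10} = 0 — sig = [2:]
  P = {1,7}:  v_{1} + v_{7} = v_{10} — sig = [2:1]
  P = {2,3}:  v_{2} + v_{3} = v_{8} — sig = [2:1]
  P = {6,9}:  v_{6} + v_{9} = v_{4} — sig = [2:1]
  P = {1,2}:  v_{1} + v_{2} = v_{4} + v_{5} — sig = [2:1,1]
  P = {1,8}:  v_{1} + v_{8} = v_{3} + v_{4} + v_{5} — sig = [2:1,1,1]
  P = {2,10}:  v_{2} + v_{10} = v_{4} + v_{5} + v_{7} — sig = [2:1,1,1]
  P = {3,4,5,7}:  v_{3} + v_{4} + v_{5} + v_{7} = 0 — sig = [4:]
  P = {3,4,5,10}:  v_{3} + v_{4} + v_{5} + v_{10} = v_{1} — sig = [4:1]
  P = {4,5,7,8}:  v_{4} + v_{5} + v_{7} + v_{8} = v_{2} — sig = [4:1]

Hence PRS(X_Σ) =
[[2:], [2:1], [2:1], [2:1], [2:1,1], [2:1,1,1], [2:1,1,1], [4:], [4:1], [4:1]]


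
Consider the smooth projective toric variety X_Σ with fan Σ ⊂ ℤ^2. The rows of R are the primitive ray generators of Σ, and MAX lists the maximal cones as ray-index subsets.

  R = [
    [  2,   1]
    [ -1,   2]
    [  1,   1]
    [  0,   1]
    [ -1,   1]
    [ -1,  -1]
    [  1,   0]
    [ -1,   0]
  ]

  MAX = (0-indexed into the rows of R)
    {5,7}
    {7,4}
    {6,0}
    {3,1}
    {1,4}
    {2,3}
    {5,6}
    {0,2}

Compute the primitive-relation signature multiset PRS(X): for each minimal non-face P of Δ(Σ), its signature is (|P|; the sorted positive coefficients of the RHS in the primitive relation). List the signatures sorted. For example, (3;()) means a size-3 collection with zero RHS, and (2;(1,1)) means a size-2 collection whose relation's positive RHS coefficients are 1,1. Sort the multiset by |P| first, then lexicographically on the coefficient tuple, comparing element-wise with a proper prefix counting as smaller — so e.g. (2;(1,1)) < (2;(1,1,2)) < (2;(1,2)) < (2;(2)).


|primitive collections| = 20. Relations:

  {2,5}:  v_{2} + v_{5} = 0 ; sig = (2;())
  {6,7}:  v_{6} + v_{7} = 0 ; sig = (2;())
  {0,5}:  v_{0} + v_{5} = v_{6} ; sig = (2;(1))
  {0,7}:  v_{0} + v_{7} = v_{2} ; sig = (2;(1))
  {2,6}:  v_{2} + v_{6} = v_{0} ; sig = (2;(1))
  {2,7}:  v_{2} + v_{7} = v_{3} ; sig = (2;(1))
  {3,4}:  v_{3} + v_{4} = v_{1} ; sig = (2;(1))
  {3,5}:  v_{3} + v_{5} = v_{7} ; sig = (2;(1))
  {3,6}:  v_{3} + v_{6} = v_{2} ; sig = (2;(1))
  {3,7}:  v_{3} + v_{7} = v_{4} ; sig = (2;(1))
  {4,6}:  v_{4} + v_{6} = v_{3} ; sig = (2;(1))
  {0,4}:  v_{0} + v_{4} = v_{2} + v_{3} ; sig = (2;(1,1))
  {1,5}:  v_{1} + v_{5} = v_{4} + v_{7} ; sig = (2;(1,1))
  {0,1}:  v_{0} + v_{1} = v_{2} + 2·v_{3} ; sig = (2;(1,2))
  {0,3}:  v_{0} + v_{3} = 2·v_{2} ; sig = (2;(2))
  {1,6}:  v_{1} + v_{6} = 2·v_{3} ; sig = (2;(2))
  {1,7}:  v_{1} + v_{7} = 2·v_{4} ; sig = (2;(2))
  {2,4}:  v_{2} + v_{4} = 2·v_{3} ; sig = (2;(2))
  {4,5}:  v_{4} + v_{5} = 2·v_{7} ; sig = (2;(2))
  {1,2}:  v_{1} + v_{2} = 3·v_{3} ; sig = (2;(3))

Sorted signature multiset PRS(X):
[(2;()), (2;()), (2;(1)), (2;(1)), (2;(1)), (2;(1)), (2;(1)), (2;(1)), (2;(1)), (2;(1)), (2;(1)), (2;(1,1)), (2;(1,1)), (2;(1,2)), (2;(2)), (2;(2)), (2;(2)), (2;(2)), (2;(2)), (2;(3))]


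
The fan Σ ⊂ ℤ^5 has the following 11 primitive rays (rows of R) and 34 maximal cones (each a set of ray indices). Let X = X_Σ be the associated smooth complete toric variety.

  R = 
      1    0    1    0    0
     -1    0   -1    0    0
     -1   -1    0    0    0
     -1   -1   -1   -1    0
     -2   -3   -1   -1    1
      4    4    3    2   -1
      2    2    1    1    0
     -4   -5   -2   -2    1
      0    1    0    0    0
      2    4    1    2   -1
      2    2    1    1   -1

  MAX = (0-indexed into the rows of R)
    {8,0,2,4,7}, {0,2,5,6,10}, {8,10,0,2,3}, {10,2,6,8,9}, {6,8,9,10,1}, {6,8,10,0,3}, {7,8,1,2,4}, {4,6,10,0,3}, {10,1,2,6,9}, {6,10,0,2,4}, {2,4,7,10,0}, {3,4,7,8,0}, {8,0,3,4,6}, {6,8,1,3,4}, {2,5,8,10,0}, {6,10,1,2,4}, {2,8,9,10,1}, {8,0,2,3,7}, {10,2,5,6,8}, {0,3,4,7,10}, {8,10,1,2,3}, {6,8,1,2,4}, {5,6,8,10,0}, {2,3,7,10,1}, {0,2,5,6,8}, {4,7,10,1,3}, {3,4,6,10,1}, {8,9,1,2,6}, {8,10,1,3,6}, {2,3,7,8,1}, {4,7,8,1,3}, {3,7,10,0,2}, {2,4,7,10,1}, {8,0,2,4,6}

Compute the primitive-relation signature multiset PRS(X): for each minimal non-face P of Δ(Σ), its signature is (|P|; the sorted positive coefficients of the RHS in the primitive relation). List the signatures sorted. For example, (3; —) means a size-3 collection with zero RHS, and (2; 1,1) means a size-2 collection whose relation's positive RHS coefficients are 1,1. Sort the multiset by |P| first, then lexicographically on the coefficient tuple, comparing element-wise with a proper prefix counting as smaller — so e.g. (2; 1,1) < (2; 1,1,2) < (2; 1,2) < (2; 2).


Σ has 17 primitive collections:

  {0,1}:  v_{0} + v_{1} = 0 — sig = (2; —)
  {6,7}:  v_{6} + v_{7} = v_{4} — sig = (2; 1)
  {5,7}:  v_{5} + v_{7} = v_{0} + v_{2} — sig = (2; 1,1)
  {7,9}:  v_{7} + v_{9} = v_{1} + v_{2} — sig = (2; 1,1)
  {3,5}:  v_{3} + v_{5} = v_{0} + v_{8} + v_{10} — sig = (2; 1,1,1)
  {3,9}:  v_{3} + v_{9} = v_{1} + v_{8} + v_{10} — sig = (2; 1,1,1)
  {4,5}:  v_{4} + v_{5} = v_{0} + v_{2} + v_{6} — sig = (2; 1,1,1)
  {4,9}:  v_{4} + v_{9} = v_{1} + v_{2} + v_{6} — sig = (2; 1,1,1)
  {0,9}:  v_{0} + v_{9} = v_{2} + v_{6} + v_{8} + v_{10} — sig = (2; 1,1,1,1)
  {1,5}:  v_{1} + v_{5} = v_{2} + v_{6} + v_{8} + v_{10} — sig = (2; 1,1,1,1)
  {5,9}:  v_{5} + v_{9} = 2·v_{2} + 2·v_{6} + 2·v_{8} + 2·v_{10} — sig = (2; 2,2,2,2)
  {2,3,6}:  v_{2} + v_{3} + v_{6} = 0 — sig = (3; —)
  {4,8,10}:  v_{4} + v_{8} + v_{10} = 0 — sig = (3; —)
  {2,3,4}:  v_{2} + v_{3} + v_{4} = v_{7} — sig = (3; 1)
  {7,8,10}:  v_{7} + v_{8} + v_{10} = v_{2} + v_{3} — sig = (3; 1,1)
  {0,2,6,8,10}:  v_{0} + v_{2} + v_{6} + v_{8} + v_{10} = v_{5} — sig = (5; 1)
  {1,2,6,8,10}:  v_{1} + v_{2} + v_{6} + v_{8} + v_{10} = v_{9} — sig = (5; 1)

so the primitive-relation signature multiset is
[(2; —), (2; 1), (2; 1,1), (2; 1,1), (2; 1,1,1), (2; 1,1,1), (2; 1,1,1), (2; 1,1,1), (2; 1,1,1,1), (2; 1,1,1,1), (2; 2,2,2,2), (3; —), (3; —), (3; 1), (3; 1,1), (5; 1), (5; 1)]


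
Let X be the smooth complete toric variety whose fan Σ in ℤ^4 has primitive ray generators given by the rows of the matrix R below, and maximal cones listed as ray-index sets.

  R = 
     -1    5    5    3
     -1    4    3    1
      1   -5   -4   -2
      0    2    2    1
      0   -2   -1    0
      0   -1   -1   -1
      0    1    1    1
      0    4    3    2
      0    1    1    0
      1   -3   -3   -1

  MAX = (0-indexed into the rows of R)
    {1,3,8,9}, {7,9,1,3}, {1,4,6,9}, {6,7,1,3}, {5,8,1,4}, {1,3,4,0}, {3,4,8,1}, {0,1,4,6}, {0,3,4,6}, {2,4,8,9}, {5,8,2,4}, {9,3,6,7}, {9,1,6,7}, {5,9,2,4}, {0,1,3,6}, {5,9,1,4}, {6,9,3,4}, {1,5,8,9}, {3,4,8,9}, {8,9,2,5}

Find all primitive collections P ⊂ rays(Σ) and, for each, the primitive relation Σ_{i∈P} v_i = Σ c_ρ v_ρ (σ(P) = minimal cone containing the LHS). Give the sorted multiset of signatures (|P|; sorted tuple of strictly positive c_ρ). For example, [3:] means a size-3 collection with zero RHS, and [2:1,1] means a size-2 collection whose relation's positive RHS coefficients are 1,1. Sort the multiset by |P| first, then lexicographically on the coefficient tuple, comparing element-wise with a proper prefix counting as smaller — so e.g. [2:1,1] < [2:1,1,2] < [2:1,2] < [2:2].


Δ(Σ) — 10 vertices, 20 min non-faces:

  • {5,6}:  v_{5} + v_{6} = 0 ; sig = [2:]
  • {1,2}:  v_{1} + v_{2} = v_{5} ; sig = [2:1]
  • {3,5}:  v_{3} + v_{5} = v_{8} ; sig = [2:1]
  • {6,8}:  v_{6} + v_{8} = v_{3} ; sig = [2:1]
  • {0,2}:  v_{0} + v_{2} = v_{3} + v_{4} ; sig = [2:1,1]
  • {2,7}:  v_{2} + v_{7} = v_{3} + v_{9} ; sig = [2:1,1]
  • {0,5}:  v_{0} + v_{5} = v_{1} + v_{3} + v_{4} ; sig = [2:1,1,1]
  • {2,6}:  v_{2} + v_{6} = v_{4} + v_{8} + v_{9} ; sig = [2:1,1,1]
  • {5,7}:  v_{5} + v_{7} = v_{1} + v_{3} + v_{9} ; sig = [2:1,1,1]
  • {0,8}:  v_{0} + v_{8} = v_{1} + 2·v_{3} + v_{4} ; sig = [2:1,1,2]
  • {2,3}:  v_{2} + v_{3} = v_{4} + 2·v_{8} + v_{9} ; sig = [2:1,1,2]
  • {7,8}:  v_{7} + v_{8} = v_{1} + 2·v_{3} + v_{9} ; sig = [2:1,1,2]
  • {0,7}:  v_{0} + v_{7} = v_{1} + v_{3} + 3·v_{6} ; sig = [2:1,1,3]
  • {0,9}:  v_{0} + v_{9} = 2·v_{6} ; sig = [2:2]
  • {4,7}:  v_{4} + v_{7} = 2·v_{6} ; sig = [2:2]
  • {1,4,8,9}:  v_{1} + v_{4} + v_{8} + v_{9} = 0 ; sig = [4:]
  • {1,3,4,6}:  v_{1} + v_{3} + v_{4} + v_{6} = v_{0} ; sig = [4:1]
  • {1,3,4,9}:  v_{1} + v_{3} + v_{4} + v_{9} = v_{6} ; sig = [4:1]
  • {1,3,6,9}:  v_{1} + v_{3} + v_{6} + v_{9} = v_{7} ; sig = [4:1]
  • {4,5,8,9}:  v_{4} + v_{5} + v_{8} + v_{9} = v_{2} ; sig = [4:1]

Signatures (|P|; sorted positive RHS coefficients), sorted:
[[2:], [2:1], [2:1], [2:1], [2:1,1], [2:1,1], [2:1,1,1], [2:1,1,1], [2:1,1,1], [2:1,1,2], [2:1,1,2], [2:1,1,2], [2:1,1,3], [2:2], [2:2], [4:], [4:1], [4:1], [4:1], [4:1]]


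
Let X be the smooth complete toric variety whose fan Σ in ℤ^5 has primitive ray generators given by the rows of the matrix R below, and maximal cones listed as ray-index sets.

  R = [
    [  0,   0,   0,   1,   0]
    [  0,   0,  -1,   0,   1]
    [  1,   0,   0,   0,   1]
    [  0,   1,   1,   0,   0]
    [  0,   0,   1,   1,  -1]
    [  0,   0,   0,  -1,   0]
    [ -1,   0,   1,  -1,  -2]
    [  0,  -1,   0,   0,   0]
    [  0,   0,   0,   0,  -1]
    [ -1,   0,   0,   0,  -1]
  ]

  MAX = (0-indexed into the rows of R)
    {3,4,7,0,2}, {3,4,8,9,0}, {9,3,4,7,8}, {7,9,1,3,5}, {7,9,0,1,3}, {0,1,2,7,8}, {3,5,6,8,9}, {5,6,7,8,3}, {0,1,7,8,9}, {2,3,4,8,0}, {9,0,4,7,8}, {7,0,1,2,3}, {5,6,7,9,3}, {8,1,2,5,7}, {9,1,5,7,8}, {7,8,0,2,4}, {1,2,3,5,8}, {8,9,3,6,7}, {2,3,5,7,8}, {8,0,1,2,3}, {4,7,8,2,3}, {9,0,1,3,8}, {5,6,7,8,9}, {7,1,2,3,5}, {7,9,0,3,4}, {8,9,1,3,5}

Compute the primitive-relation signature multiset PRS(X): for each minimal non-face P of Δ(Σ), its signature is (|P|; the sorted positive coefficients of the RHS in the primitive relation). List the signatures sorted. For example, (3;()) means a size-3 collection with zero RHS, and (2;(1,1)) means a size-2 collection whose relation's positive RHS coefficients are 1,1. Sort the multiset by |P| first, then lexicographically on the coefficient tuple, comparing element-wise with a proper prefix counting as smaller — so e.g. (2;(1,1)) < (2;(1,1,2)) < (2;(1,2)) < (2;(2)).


Δ(Σ) — 10 vertices, 11 min non-faces:

  P={0,5}:  v_{0} + v_{5} = 0  ⟹  sig = (2;())
  P={2,9}:  v_{2} + v_{9} = 0  ⟹  sig = (2;())
  P={1,4}:  v_{1} + v_{4} = v_{0}  ⟹  sig = (2;(1))
  P={1,6}:  v_{1} + v_{6} = v_{5} + v_{9}  ⟹  sig = (2;(1,1))
  P={4,5}:  v_{4} + v_{5} = v_{3} + v_{7} + v_{8}  ⟹  sig = (2;(1,1,1))
  P={0,6}:  v_{0} + v_{6} = v_{3} + v_{7} + v_{8} + v_{9}  ⟹  sig = (2;(1,1,1,1))
  P={2,6}:  v_{2} + v_{6} = v_{3} + v_{5} + v_{7} + v_{8}  ⟹  sig = (2;(1,1,1,1))
  P={4,6}:  v_{4} + v_{6} = 2·v_{3} + 2·v_{7} + 2·v_{8} + v_{9}  ⟹  sig = (2;(1,2,2,2))
  P={1,3,7,8}:  v_{1} + v_{3} + v_{7} + v_{8} = 0  ⟹  sig = (4;())
  P={0,3,7,8}:  v_{0} + v_{3} + v_{7} + v_{8} = v_{4}  ⟹  sig = (4;(1))
  P={3,5,7,8,9}:  v_{3} + v_{5} + v_{7} + v_{8} + v_{9} = v_{6}  ⟹  sig = (5;(1))

so the primitive-relation signature multiset is
    |P|=2: 8 collections, coeffs (), (), (1), (1,1), (1,1,1), (1,1,1,1), (1,1,1,1), (1,2,2,2)
    |P|=4: 2 collections, coeffs (), (1)
    |P|=5: 1 collection, coeffs (1)


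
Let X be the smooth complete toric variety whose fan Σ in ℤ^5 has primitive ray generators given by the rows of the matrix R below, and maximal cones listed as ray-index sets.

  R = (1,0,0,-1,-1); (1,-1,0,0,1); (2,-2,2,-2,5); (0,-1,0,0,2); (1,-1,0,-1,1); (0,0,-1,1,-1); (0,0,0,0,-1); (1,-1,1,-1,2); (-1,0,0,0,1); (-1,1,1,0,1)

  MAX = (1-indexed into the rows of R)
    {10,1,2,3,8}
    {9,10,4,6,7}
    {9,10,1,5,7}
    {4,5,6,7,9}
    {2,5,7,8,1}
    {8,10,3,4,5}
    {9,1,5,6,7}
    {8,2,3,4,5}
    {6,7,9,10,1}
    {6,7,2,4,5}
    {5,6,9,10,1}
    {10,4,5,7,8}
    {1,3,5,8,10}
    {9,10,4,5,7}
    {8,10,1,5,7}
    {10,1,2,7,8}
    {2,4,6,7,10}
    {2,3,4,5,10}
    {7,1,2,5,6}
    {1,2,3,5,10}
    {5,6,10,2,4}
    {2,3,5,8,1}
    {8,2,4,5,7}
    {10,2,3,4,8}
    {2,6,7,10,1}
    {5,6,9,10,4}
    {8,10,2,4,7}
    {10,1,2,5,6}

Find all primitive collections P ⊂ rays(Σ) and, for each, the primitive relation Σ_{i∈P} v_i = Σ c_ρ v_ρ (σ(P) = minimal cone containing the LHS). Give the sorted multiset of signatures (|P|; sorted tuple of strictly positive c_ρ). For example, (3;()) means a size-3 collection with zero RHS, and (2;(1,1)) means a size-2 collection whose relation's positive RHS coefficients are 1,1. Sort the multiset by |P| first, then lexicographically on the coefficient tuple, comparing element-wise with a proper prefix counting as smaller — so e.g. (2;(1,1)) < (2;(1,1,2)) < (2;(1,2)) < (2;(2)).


Minimal non-faces — 10 found among 10 rays, 28 max cones:

  • {1,4}:  v_{1} + v_{4} = v_{5} — sig = (2;(1))
  • {2,9}:  v_{2} + v_{9} = v_{4} — sig = (2;(1))
  • {6,8}:  v_{6} + v_{8} = v_{2} — sig = (2;(1))
  • {3,9}:  v_{3} + v_{9} = v_{4} + v_{5} + v_{8} + v_{10} — sig = (2;(1,1,1,1))
  • {8,9}:  v_{8} + v_{9} = v_{4} + v_{5} + v_{7} + v_{10} — sig = (2;(1,1,1,1))
  • {3,6}:  v_{3} + v_{6} = 2·v_{2} + v_{5} + v_{10} — sig = (2;(1,1,2))
  • {3,7}:  v_{3} + v_{7} = 2·v_{8} — sig = (2;(2))
  • {5,6,7,10}:  v_{5} + v_{6} + v_{7} + v_{10} = 0 — sig = (4;())
  • {2,5,7,10}:  v_{2} + v_{5} + v_{7} + v_{10} = v_{8} — sig = (4;(1))
  • {2,5,8,10}:  v_{2} + v_{5} + v_{8} + v_{10} = v_{3} — sig = (4;(1))

Signatures (|P|; sorted positive RHS coefficients), sorted:
[(2;(1)), (2;(1)), (2;(1)), (2;(1,1,1,1)), (2;(1,1,1,1)), (2;(1,1,2)), (2;(2)), (4;()), (4;(1)), (4;(1))]


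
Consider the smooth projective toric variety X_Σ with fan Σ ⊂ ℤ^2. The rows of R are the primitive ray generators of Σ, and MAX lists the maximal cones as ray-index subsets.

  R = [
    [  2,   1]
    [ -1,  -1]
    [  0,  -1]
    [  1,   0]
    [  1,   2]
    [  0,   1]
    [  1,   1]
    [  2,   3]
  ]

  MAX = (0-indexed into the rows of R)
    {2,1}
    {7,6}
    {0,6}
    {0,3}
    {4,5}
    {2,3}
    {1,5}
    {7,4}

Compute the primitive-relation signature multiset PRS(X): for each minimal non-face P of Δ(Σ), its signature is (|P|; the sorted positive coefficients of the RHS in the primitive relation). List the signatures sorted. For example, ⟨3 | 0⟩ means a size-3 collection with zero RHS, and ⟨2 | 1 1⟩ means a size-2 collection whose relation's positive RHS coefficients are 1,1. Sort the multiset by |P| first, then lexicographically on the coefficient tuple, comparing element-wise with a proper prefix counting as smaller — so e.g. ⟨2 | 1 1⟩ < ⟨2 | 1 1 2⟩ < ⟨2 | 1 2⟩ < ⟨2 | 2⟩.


Primitive collections (20):

  • {1,6}:  v_{1} + v_{6} = 0  →  sig = ⟨2 | 0⟩
  • {2,5}:  v_{2} + v_{5} = 0  →  sig = ⟨2 | 0⟩
  • {0,1}:  v_{0} + v_{1} = v_{3}  →  sig = ⟨2 | 1⟩
  • {1,3}:  v_{1} + v_{3} = v_{2}  →  sig = ⟨2 | 1⟩
  • {1,4}:  v_{1} + v_{4} = v_{5}  →  sig = ⟨2 | 1⟩
  • {1,7}:  v_{1} + v_{7} = v_{4}  →  sig = ⟨2 | 1⟩
  • {2,4}:  v_{2} + v_{4} = v_{6}  →  sig = ⟨2 | 1⟩
  • {2,6}:  v_{2} + v_{6} = v_{3}  →  sig = ⟨2 | 1⟩
  • {3,5}:  v_{3} + v_{5} = v_{6}  →  sig = ⟨2 | 1⟩
  • {3,6}:  v_{3} + v_{6} = v_{0}  →  sig = ⟨2 | 1⟩
  • {4,6}:  v_{4} + v_{6} = v_{7}  →  sig = ⟨2 | 1⟩
  • {5,6}:  v_{5} + v_{6} = v_{4}  →  sig = ⟨2 | 1⟩
  • {0,2}:  v_{0} + v_{2} = 2·v_{3}  →  sig = ⟨2 | 2⟩
  • {0,5}:  v_{0} + v_{5} = 2·v_{6}  →  sig = ⟨2 | 2⟩
  • {2,7}:  v_{2} + v_{7} = 2·v_{6}  →  sig = ⟨2 | 2⟩
  • {3,4}:  v_{3} + v_{4} = 2·v_{6}  →  sig = ⟨2 | 2⟩
  • {5,7}:  v_{5} + v_{7} = 2·v_{4}  →  sig = ⟨2 | 2⟩
  • {0,4}:  v_{0} + v_{4} = 3·v_{6}  →  sig = ⟨2 | 3⟩
  • {3,7}:  v_{3} + v_{7} = 3·v_{6}  →  sig = ⟨2 | 3⟩
  • {0,7}:  v_{0} + v_{7} = 4·v_{6}  →  sig = ⟨2 | 4⟩

so the primitive-relation signature multiset is
    ⟨2 | 0⟩
    ⟨2 | 0⟩
    ⟨2 | 1⟩
    ⟨2 | 1⟩
    ⟨2 | 1⟩
    ⟨2 | 1⟩
    ⟨2 | 1⟩
    ⟨2 | 1⟩
    ⟨2 | 1⟩
    ⟨2 | 1⟩
    ⟨2 | 1⟩
    ⟨2 | 1⟩
    ⟨2 | 2⟩
    ⟨2 | 2⟩
    ⟨2 | 2⟩
    ⟨2 | 2⟩
    ⟨2 | 2⟩
    ⟨2 | 3⟩
    ⟨2 | 3⟩
    ⟨2 | 4⟩


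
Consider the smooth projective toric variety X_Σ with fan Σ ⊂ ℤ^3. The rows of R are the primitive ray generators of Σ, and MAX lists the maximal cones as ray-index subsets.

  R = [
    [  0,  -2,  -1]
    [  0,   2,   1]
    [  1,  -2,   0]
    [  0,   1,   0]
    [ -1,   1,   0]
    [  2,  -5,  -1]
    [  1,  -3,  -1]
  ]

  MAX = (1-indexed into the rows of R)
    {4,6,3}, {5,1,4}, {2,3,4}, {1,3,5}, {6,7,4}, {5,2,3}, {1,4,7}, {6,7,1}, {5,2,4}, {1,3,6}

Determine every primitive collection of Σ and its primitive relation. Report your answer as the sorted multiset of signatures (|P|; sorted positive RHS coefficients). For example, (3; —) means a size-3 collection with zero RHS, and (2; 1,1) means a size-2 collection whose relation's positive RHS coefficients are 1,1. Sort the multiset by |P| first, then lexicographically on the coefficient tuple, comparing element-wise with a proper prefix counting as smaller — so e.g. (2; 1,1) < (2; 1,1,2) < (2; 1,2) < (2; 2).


The 9 primitive collections of Σ (r=7, n=3):

  • {1,2}:  v_{1} + v_{2} = 0 — sig = (2; —)
  • {3,7}:  v_{3} + v_{7} = v_{6} — sig = (2; 1)
  • {5,7}:  v_{5} + v_{7} = v_{1} — sig = (2; 1)
  • {2,7}:  v_{2} + v_{7} = v_{3} + v_{4} — sig = (2; 1,1)
  • {5,6}:  v_{5} + v_{6} = v_{1} + v_{3} — sig = (2; 1,1)
  • {2,6}:  v_{2} + v_{6} = 2·v_{3} + v_{4} — sig = (2; 1,2)
  • {3,4,5}:  v_{3} + v_{4} + v_{5} = 0 — sig = (3; —)
  • {1,3,4}:  v_{1} + v_{3} + v_{4} = v_{7} — sig = (3; 1)
  • {1,4,6}:  v_{1} + v_{4} + v_{6} = 2·v_{7} — sig = (3; 2)

Sorted signature multiset PRS(X):
{ (2; —),  (2; 1) ×2,  (2; 1,1) ×2,  (2; 1,2),  (3; —),  (3; 1),  (3; 2) }


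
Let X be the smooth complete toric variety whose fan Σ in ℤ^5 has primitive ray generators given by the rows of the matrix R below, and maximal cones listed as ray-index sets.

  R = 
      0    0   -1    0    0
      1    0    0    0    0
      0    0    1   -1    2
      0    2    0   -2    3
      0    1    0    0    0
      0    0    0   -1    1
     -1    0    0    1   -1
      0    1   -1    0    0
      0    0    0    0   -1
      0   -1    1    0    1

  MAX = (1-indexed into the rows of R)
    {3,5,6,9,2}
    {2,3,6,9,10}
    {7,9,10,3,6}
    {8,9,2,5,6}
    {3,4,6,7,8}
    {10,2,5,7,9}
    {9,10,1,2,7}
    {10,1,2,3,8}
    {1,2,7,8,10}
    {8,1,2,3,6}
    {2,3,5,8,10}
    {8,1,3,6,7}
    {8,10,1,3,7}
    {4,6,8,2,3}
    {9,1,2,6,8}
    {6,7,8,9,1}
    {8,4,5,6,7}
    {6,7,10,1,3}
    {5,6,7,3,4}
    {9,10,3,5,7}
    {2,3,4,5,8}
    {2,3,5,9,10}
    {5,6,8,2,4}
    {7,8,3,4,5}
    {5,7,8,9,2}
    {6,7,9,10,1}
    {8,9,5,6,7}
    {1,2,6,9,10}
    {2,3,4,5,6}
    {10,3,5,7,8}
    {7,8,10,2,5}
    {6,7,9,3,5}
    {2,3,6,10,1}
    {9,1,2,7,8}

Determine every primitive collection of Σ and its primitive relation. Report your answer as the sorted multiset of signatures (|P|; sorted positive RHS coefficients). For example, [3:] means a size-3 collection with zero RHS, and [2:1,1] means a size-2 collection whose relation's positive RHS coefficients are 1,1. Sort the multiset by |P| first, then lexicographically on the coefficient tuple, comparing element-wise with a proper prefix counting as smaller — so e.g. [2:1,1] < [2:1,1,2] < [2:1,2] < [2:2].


Σ has 13 primitive collections:

  • {1,5}:  v_{1} + v_{5} = v_{8}  so sig = [2:1]
  • {1,4}:  v_{1} + v_{4} = v_{3} + v_{6} + 2·v_{8}  so sig = [2:1,1,2]
  • {4,10}:  v_{4} + v_{10} = 2·v_{3} + v_{8}  so sig = [2:1,2]
  • {4,9}:  v_{4} + v_{9} = 2·v_{5} + 2·v_{6}  so sig = [2:2,2]
  • {2,6,7}:  v_{2} + v_{6} + v_{7} = 0  so sig = [3:]
  • {8,9,10}:  v_{8} + v_{9} + v_{10} = 0  so sig = [3:]
  • {1,3,9}:  v_{1} + v_{3} + v_{9} = v_{6}  so sig = [3:1]
  • {5,6,10}:  v_{5} + v_{6} + v_{10} = v_{3}  so sig = [3:1]
  • {2,3,7}:  v_{2} + v_{3} + v_{7} = v_{5} + v_{10}  so sig = [3:1,1]
  • {3,8,9}:  v_{3} + v_{8} + v_{9} = v_{5} + v_{6}  so sig = [3:1,1]
  • {6,8,10}:  v_{6} + v_{8} + v_{10} = v_{1} + v_{3}  so sig = [3:1,1]
  • {2,4,7}:  v_{2} + v_{4} + v_{7} = v_{3} + v_{5} + v_{8}  so sig = [3:1,1,1]
  • {3,5,6,8}:  v_{3} + v_{5} + v_{6} + v_{8} = v_{4}  so sig = [4:1]

Sorted signature multiset PRS(X):
    |P|=2: 4 collections, coeffs (1), (1,1,2), (1,2), (2,2)
    |P|=3: 8 collections, coeffs (), (), (1), (1), (1,1), (1,1), (1,1), (1,1,1)
    |P|=4: 1 collection, coeffs (1)


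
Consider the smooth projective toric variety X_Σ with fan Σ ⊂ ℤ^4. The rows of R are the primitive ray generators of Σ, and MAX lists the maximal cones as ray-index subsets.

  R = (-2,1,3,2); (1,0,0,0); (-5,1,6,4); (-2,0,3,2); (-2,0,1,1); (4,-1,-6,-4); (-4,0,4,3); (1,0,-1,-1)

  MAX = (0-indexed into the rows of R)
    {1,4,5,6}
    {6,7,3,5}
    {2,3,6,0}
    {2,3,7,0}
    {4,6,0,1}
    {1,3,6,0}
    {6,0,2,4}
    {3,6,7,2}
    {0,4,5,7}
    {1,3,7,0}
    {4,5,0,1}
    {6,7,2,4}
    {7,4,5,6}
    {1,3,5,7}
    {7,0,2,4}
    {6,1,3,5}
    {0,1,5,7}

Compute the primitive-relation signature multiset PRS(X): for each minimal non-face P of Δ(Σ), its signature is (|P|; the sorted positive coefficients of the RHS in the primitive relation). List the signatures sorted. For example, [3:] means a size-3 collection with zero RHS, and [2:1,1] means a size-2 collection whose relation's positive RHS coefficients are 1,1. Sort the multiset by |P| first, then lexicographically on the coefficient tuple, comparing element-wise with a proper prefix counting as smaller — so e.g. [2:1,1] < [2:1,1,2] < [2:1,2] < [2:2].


Minimal non-faces — 8 found among 8 rays, 17 max cones:

  P={3,4}:  v_{3} + v_{4} = v_{6} ; sig = [2:1]
  P={1,2}:  v_{1} + v_{2} = v_{0} + v_{3} ; sig = [2:1,1]
  P={2,5}:  v_{2} + v_{5} = v_{4} + v_{7} ; sig = [2:1,1]
  P={0,3,5}:  v_{0} + v_{3} + v_{5} = 0 ; sig = [3:]
  P={1,4,7}:  v_{1} + v_{4} + v_{7} = 0 ; sig = [3:]
  P={0,5,6}:  v_{0} + v_{5} + v_{6} = v_{4} ; sig = [3:1]
  P={0,6,7}:  v_{0} + v_{6} + v_{7} = v_{2} ; sig = [3:1]
  P={1,6,7}:  v_{1} + v_{6} + v_{7} = v_{3} ; sig = [3:1]

Signatures (|P|; sorted positive RHS coefficients), sorted:
[[2:1], [2:1,1], [2:1,1], [3:], [3:], [3:1], [3:1], [3:1]]


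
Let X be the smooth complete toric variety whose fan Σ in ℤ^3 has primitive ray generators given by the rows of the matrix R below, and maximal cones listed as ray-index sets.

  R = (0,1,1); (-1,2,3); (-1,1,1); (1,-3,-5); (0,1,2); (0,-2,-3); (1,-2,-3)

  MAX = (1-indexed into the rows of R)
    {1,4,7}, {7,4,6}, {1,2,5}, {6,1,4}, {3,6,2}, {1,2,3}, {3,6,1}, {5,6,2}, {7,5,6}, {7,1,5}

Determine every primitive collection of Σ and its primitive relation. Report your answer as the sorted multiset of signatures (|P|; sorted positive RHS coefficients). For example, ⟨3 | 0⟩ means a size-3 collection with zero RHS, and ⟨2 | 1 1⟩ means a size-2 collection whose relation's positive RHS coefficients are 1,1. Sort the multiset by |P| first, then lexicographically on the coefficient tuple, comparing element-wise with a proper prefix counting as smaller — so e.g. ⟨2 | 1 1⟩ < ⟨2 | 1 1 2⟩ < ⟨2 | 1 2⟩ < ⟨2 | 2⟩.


Minimal non-faces — 9 found among 7 rays, 10 max cones:

  • {2,7}:  v_{2} + v_{7} = 0  →  sig = ⟨2 | 0⟩
  • {3,5}:  v_{3} + v_{5} = v_{2}  →  sig = ⟨2 | 1⟩
  • {4,5}:  v_{4} + v_{5} = v_{7}  →  sig = ⟨2 | 1⟩
  • {2,4}:  v_{2} + v_{4} = v_{1} + v_{6}  →  sig = ⟨2 | 1 1⟩
  • {3,7}:  v_{3} + v_{7} = v_{1} + v_{6}  →  sig = ⟨2 | 1 1⟩
  • {3,4}:  v_{3} + v_{4} = 2·v_{1} + 2·v_{6}  →  sig = ⟨2 | 2 2⟩
  • {1,5,6}:  v_{1} + v_{5} + v_{6} = 0  →  sig = ⟨3 | 0⟩
  • {1,2,6}:  v_{1} + v_{2} + v_{6} = v_{3}  →  sig = ⟨3 | 1⟩
  • {1,6,7}:  v_{1} + v_{6} + v_{7} = v_{4}  →  sig = ⟨3 | 1⟩

Signatures (|P|; sorted positive RHS coefficients), sorted:
[⟨2 | 0⟩, ⟨2 | 1⟩, ⟨2 | 1⟩, ⟨2 | 1 1⟩, ⟨2 | 1 1⟩, ⟨2 | 2 2⟩, ⟨3 | 0⟩, ⟨3 | 1⟩, ⟨3 | 1⟩]


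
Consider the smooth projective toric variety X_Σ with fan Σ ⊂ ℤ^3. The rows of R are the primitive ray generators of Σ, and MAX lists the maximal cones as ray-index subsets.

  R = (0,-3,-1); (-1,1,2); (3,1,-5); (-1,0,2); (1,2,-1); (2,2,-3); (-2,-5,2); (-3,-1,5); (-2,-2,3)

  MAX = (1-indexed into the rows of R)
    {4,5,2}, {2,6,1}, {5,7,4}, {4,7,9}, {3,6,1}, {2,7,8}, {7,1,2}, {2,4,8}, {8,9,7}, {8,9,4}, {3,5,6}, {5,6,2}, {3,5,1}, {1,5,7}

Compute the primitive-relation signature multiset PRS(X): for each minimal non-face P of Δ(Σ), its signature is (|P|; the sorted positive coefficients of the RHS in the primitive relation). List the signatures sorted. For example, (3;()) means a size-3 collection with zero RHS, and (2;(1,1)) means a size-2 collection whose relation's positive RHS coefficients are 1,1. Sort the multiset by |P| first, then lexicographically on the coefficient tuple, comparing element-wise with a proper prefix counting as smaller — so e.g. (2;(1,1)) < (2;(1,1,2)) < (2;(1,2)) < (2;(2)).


|primitive collections| = 20. Relations:

  • {3,8}:  v_{3} + v_{8} = 0  ⟹  sig = (2;())
  • {6,9}:  v_{6} + v_{9} = 0  ⟹  sig = (2;())
  • {1,9}:  v_{1} + v_{9} = v_{7}  ⟹  sig = (2;(1))
  • {2,3}:  v_{2} + v_{3} = v_{6}  ⟹  sig = (2;(1))
  • {2,9}:  v_{2} + v_{9} = v_{8}  ⟹  sig = (2;(1))
  • {4,6}:  v_{4} + v_{6} = v_{5}  ⟹  sig = (2;(1))
  • {5,9}:  v_{5} + v_{9} = v_{4}  ⟹  sig = (2;(1))
  • {6,7}:  v_{6} + v_{7} = v_{1}  ⟹  sig = (2;(1))
  • {6,8}:  v_{6} + v_{8} = v_{2}  ⟹  sig = (2;(1))
  • {1,4}:  v_{1} + v_{4} = v_{5} + v_{7}  ⟹  sig = (2;(1,1))
  • {1,8}:  v_{1} + v_{8} = v_{2} + v_{7}  ⟹  sig = (2;(1,1))
  • {3,9}:  v_{3} + v_{9} = v_{1} + v_{5}  ⟹  sig = (2;(1,1))
  • {5,8}:  v_{5} + v_{8} = v_{2} + v_{4}  ⟹  sig = (2;(1,1))
  • {3,4}:  v_{3} + v_{4} = v_{1} + 2·v_{5}  ⟹  sig = (2;(1,2))
  • {3,7}:  v_{3} + v_{7} = 2·v_{1} + v_{5}  ⟹  sig = (2;(1,2))
  • {1,2,5}:  v_{1} + v_{2} + v_{5} = 0  ⟹  sig = (3;())
  • {1,5,6}:  v_{1} + v_{5} + v_{6} = v_{3}  ⟹  sig = (3;(1))
  • {2,5,7}:  v_{2} + v_{5} + v_{7} = v_{9}  ⟹  sig = (3;(1))
  • {2,4,7}:  v_{2} + v_{4} + v_{7} = 2·v_{9}  ⟹  sig = (3;(2))
  • {4,7,8}:  v_{4} + v_{7} + v_{8} = 3·v_{9}  ⟹  sig = (3;(3))

so the primitive-relation signature multiset is
{ (2;()) ×2,  (2;(1)) ×7,  (2;(1,1)) ×4,  (2;(1,2)) ×2,  (3;()),  (3;(1)) ×2,  (3;(2)),  (3;(3)) }
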